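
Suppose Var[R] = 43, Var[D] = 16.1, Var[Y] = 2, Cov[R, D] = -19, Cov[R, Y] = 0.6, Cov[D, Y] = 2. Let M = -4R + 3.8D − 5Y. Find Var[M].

Var[M] = 1496.084

Var[M] = a²·Var[R] + b²·Var[D] + c²·Var[Y] + 2ab·Cov[R, D] + 2ac·Cov[R, Y] + 2bc·Cov[D, Y], with a = -4, b = 3.8, c = -5.
= 688 + 232.484 + 50 + 577.6 + 24 + (-76)
= 1496.084.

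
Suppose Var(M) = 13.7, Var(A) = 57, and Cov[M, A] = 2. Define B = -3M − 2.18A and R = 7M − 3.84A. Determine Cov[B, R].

Cov[B, R] = 181.9784

By bilinearity, Cov[B, R] = ac·Var(M) + bd·Var(A) + (ad+bc)·Cov[M, A], with a=-3, b=-2.18, c=7, d=-3.84.
ac·Var(M) = (-3)·7·13.7 = -287.7
bd·Var(A) = (-2.18)·(-3.84)·57 = 477.1584
(ad+bc)·Cov[M, A] = (-3.74)·2 = -7.48
Cov[B, R] = -287.7 + 477.1584 + (-7.48) = 181.9784.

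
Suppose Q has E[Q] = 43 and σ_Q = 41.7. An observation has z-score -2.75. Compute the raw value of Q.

Q = -71.675

Q = E[Q] + z·σ_Q = 43 + (-2.75)·41.7 = -71.675.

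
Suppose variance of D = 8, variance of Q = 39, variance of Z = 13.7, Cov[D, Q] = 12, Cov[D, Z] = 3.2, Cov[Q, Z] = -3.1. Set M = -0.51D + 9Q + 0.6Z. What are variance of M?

variance of M = a²·variance of D + b²·variance of Q + c²·variance of Z + 2ab·Cov[D, Q] + 2ac·Cov[D, Z] + 2bc·Cov[Q, Z], with a = -0.51, b = 9, c = 0.6.
= 2.0808 + 3159 + 4.932 + (-110.16) + (-1.9584) + (-33.48)
= 3020.4144.

variance of M = 3020.4144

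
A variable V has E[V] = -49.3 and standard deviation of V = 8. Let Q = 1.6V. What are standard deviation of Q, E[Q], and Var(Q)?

standard deviation of Q = 12.8, E[Q] = -78.88, Var(Q) = 163.84

Q = 1.6V is linear with a = 1.6, b = 0.
standard deviation of Q = |a|·standard deviation of V = |1.6|·8 = 12.8.
E[Q] = a·E[V] + b = 1.6·(-49.3) = -78.88.
Var(V) = 8² = 64.
Var(Q) = a²·Var(V) = 1.6²·64 = 163.84.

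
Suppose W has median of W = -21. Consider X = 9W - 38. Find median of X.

A linear map preserves order up to sign, so median of X = a·median of W + b = 9·(-21) + (-38) = -227.

median of X = -227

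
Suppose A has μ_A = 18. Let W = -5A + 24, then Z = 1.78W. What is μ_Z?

μ_W = (-5)·18 + 24 = -66.
μ_Z = 1.78·(-66) = -117.48.

μ_Z = -117.48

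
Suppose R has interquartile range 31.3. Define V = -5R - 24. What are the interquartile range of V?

IQR(V) = 156.5

Under V = aR + b, IQR(V) = |a|·IQR(R) = |-5|·31.3 = 156.5 (shifts cancel; spread scales by |a|).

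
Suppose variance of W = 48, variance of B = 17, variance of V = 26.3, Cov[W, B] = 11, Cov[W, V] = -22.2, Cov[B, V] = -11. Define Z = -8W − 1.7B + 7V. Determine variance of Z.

variance of Z = a²·variance of W + b²·variance of B + c²·variance of V + 2ab·Cov[W, B] + 2ac·Cov[W, V] + 2bc·Cov[B, V], with a = -8, b = -1.7, c = 7.
= 3072 + 49.13 + 1288.7 + 299.2 + 2486.4 + 261.8
= 7457.23.

variance of Z = 7457.23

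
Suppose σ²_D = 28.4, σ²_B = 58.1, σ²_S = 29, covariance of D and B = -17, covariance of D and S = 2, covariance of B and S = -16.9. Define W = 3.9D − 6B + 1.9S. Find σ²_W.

σ²_W = 3838.814

σ²_W = a²·σ²_D + b²·σ²_B + c²·σ²_S + 2ab·covariance of D and B + 2ac·covariance of D and S + 2bc·covariance of B and S, with a = 3.9, b = -6, c = 1.9.
= 431.964 + 2091.6 + 104.69 + 795.6 + 29.64 + 385.32
= 3838.814.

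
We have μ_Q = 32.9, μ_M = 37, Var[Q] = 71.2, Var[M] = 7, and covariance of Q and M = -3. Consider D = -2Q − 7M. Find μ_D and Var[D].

μ_D = -324.8, Var[D] = 543.8

μ_D = (-2)·μ_Q + (-7)·μ_M = (-2)·32.9 + (-7)·37 = -324.8.
Var[D] = a²·Var[Q] + b²·Var[M] + 2ab·covariance of Q and M with a = -2, b = -7.
= (-2)²·71.2 + (-7)²·7 + 2·(-2)·(-7)·(-3)
= 284.8 + 343 + (-84) = 543.8.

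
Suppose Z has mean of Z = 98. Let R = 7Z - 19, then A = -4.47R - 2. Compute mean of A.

mean of R = 7·98 + (-19) = 667.
mean of A = (-4.47)·667 + (-2) = -2983.49.

mean of A = -2983.49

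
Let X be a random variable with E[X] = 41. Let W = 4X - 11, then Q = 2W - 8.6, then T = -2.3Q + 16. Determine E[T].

E[W] = 4·41 + (-11) = 153.
E[Q] = 2·153 + (-8.6) = 297.4.
E[T] = (-2.3)·297.4 + 16 = -668.02.

E[T] = -668.02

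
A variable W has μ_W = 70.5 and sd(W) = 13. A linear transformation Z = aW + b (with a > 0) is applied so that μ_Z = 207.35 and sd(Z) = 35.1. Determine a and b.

a = 2.7, b = 17

sd(Z) = a·sd(W) (a > 0), so a = 35.1/13 = 2.7.
μ_Z = a·μ_W + b, so b = 207.35 − 2.7·70.5 = 17.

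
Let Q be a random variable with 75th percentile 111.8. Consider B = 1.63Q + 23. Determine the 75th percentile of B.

75th percentile of B = 205.234

Since a = 1.63 > 0 the transformation is increasing, so the 75th percentile of B = a·(P_{75} of Q) + b = 1.63·111.8 + 23 = 205.234.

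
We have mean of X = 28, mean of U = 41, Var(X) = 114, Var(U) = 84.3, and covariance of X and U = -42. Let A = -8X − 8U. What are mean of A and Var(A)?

mean of A = (-8)·mean of X + (-8)·mean of U = (-8)·28 + (-8)·41 = -552.
Var(A) = a²·Var(X) + b²·Var(U) + 2ab·covariance of X and U with a = -8, b = -8.
= (-8)²·114 + (-8)²·84.3 + 2·(-8)·(-8)·(-42)
= 7296 + 5395.2 + (-5376) = 7315.2.

mean of A = -552, Var(A) = 7315.2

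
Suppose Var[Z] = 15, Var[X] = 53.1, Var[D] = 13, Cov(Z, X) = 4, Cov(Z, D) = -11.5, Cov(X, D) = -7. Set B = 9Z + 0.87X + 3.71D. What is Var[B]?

Var[B] = a²·Var[Z] + b²·Var[X] + c²·Var[D] + 2ab·Cov(Z, X) + 2ac·Cov(Z, D) + 2bc·Cov(X, D), with a = 9, b = 0.87, c = 3.71.
= 1215 + 40.19139 + 178.9333 + 62.64 + (-767.97) + (-45.1878)
= 683.60689.

Var[B] = 683.60689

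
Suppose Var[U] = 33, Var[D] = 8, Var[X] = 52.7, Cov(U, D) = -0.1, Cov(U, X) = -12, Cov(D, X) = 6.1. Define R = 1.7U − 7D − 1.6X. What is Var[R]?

Var[R] = a²·Var[U] + b²·Var[D] + c²·Var[X] + 2ab·Cov(U, D) + 2ac·Cov(U, X) + 2bc·Cov(D, X), with a = 1.7, b = -7, c = -1.6.
= 95.37 + 392 + 134.912 + 2.38 + 65.28 + 136.64
= 826.582.

Var[R] = 826.582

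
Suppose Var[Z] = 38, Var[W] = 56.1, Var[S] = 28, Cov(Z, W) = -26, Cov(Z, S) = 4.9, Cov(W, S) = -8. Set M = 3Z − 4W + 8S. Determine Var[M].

Var[M] = a²·Var[Z] + b²·Var[W] + c²·Var[S] + 2ab·Cov(Z, W) + 2ac·Cov(Z, S) + 2bc·Cov(W, S), with a = 3, b = -4, c = 8.
= 342 + 897.6 + 1792 + 624 + 235.2 + 512
= 4402.8.

Var[M] = 4402.8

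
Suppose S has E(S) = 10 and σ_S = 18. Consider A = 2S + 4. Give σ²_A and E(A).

A = 2S + 4 is linear with a = 2, b = 4.
σ²_S = 18² = 324.
σ²_A = a²·σ²_S = 2²·324 = 1296 (the additive constant 4 does not affect variance).
E(A) = a·E(S) + b = 2·10 + 4 = 24.

σ²_A = 1296, E(A) = 24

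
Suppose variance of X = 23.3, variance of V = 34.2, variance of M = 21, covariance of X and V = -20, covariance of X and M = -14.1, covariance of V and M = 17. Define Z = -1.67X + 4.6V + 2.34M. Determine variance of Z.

variance of Z = 1687.09693

variance of Z = a²·variance of X + b²·variance of V + c²·variance of M + 2ab·covariance of X and V + 2ac·covariance of X and M + 2bc·covariance of V and M, with a = -1.67, b = 4.6, c = 2.34.
= 64.98137 + 723.672 + 114.9876 + 307.28 + 110.19996 + 365.976
= 1687.09693.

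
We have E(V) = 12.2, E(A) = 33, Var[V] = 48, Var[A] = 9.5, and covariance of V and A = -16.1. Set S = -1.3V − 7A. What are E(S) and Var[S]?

E(S) = (-1.3)·E(V) + (-7)·E(A) = (-1.3)·12.2 + (-7)·33 = -246.86.
Var[S] = a²·Var[V] + b²·Var[A] + 2ab·covariance of V and A with a = -1.3, b = -7.
= (-1.3)²·48 + (-7)²·9.5 + 2·(-1.3)·(-7)·(-16.1)
= 81.12 + 465.5 + (-293.02) = 253.6.

E(S) = -246.86, Var[S] = 253.6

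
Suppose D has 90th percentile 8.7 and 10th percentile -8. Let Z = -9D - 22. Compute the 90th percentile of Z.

Since a = -9 < 0 the transformation is decreasing, reversing order: the 90th percentile of Z corresponds to the 10th percentile of D.
So P_{90}(Z) = a·P_{10}(D) + b = (-9)·(-8) + (-22) = 50.

90th percentile of Z = 50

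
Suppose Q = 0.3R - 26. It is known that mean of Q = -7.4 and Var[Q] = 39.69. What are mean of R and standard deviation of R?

mean of R = 62, standard deviation of R = 21

From Q = 0.3R - 26: mean of Q = a·mean of R + b, so mean of R = (mean of Q − b)/a = (-7.4 − (-26))/0.3 = 62.
standard deviation of Q = √39.69 = 6.3.
standard deviation of Q = |a|·standard deviation of R, so standard deviation of R = 6.3/|0.3| = 21.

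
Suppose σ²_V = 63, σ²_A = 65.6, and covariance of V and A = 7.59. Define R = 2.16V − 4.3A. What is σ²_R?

σ²_R = a²·σ²_V + b²·σ²_A + 2ab·covariance of V and A with a = 2.16, b = -4.3.
= 2.16²·63 + (-4.3)²·65.6 + 2·2.16·(-4.3)·7.59
= 293.9328 + 1212.944 + (-140.99184) = 1365.88496.

σ²_R = 1365.88496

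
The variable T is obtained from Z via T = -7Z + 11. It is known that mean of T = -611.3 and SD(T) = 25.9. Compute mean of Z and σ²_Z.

From T = -7Z + 11: mean of T = a·mean of Z + b, so mean of Z = (mean of T − b)/a = (-611.3 − 11)/(-7) = 88.9.
σ²_T = 25.9² = 670.81.
σ²_T = a²·σ²_Z, so σ²_Z = 670.81/(-7)² = 13.69.

mean of Z = 88.9, σ²_Z = 13.69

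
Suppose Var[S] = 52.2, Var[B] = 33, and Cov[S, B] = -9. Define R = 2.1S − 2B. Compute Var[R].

Var[R] = 437.802

Var[R] = a²·Var[S] + b²·Var[B] + 2ab·Cov[S, B] with a = 2.1, b = -2.
= 2.1²·52.2 + (-2)²·33 + 2·2.1·(-2)·(-9)
= 230.202 + 132 + 75.6 = 437.802.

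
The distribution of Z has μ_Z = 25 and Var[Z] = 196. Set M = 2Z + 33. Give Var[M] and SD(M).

Var[M] = 784, SD(M) = 28

M = 2Z + 33 is linear with a = 2, b = 33.
Var[M] = a²·Var[Z] = 2²·196 = 784 (the additive constant 33 does not affect variance).
SD(Z) = √196 = 14.
SD(M) = |a|·SD(Z) = |2|·14 = 28.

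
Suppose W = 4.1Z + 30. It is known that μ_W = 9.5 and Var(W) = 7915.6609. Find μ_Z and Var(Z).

μ_Z = -5, Var(Z) = 470.89

From W = 4.1Z + 30: μ_W = a·μ_Z + b, so μ_Z = (μ_W − b)/a = (9.5 − 30)/4.1 = -5.
Var(W) = a²·Var(Z), so Var(Z) = 7915.6609/4.1² = 470.89.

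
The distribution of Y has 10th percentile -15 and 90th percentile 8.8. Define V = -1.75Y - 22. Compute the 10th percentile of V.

10th percentile of V = -37.4

Since a = -1.75 < 0 the transformation is decreasing, reversing order: the 10th percentile of V corresponds to the 90th percentile of Y.
So P_{10}(V) = a·P_{90}(Y) + b = (-1.75)·8.8 + (-22) = -37.4.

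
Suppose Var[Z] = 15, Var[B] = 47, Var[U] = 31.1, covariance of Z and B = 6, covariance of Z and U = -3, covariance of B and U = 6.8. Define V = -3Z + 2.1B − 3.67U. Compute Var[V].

Var[V] = 514.67759

Var[V] = a²·Var[Z] + b²·Var[B] + c²·Var[U] + 2ab·covariance of Z and B + 2ac·covariance of Z and U + 2bc·covariance of B and U, with a = -3, b = 2.1, c = -3.67.
= 135 + 207.27 + 418.88279 + (-75.6) + (-66.06) + (-104.8152)
= 514.67759.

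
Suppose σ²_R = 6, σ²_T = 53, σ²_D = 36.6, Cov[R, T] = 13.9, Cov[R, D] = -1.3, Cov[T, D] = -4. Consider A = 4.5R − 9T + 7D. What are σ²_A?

σ²_A = a²·σ²_R + b²·σ²_T + c²·σ²_D + 2ab·Cov[R, T] + 2ac·Cov[R, D] + 2bc·Cov[T, D], with a = 4.5, b = -9, c = 7.
= 121.5 + 4293 + 1793.4 + (-1125.9) + (-81.9) + 504
= 5504.1.

σ²_A = 5504.1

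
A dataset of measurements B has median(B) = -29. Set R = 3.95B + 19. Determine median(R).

median(R) = -95.55

A linear map preserves order up to sign, so median(R) = a·median(B) + b = 3.95·(-29) + 19 = -95.55.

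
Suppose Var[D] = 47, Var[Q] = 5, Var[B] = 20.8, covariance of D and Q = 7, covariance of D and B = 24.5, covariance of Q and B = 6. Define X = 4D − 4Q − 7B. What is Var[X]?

Var[X] = 591.2

Var[X] = a²·Var[D] + b²·Var[Q] + c²·Var[B] + 2ab·covariance of D and Q + 2ac·covariance of D and B + 2bc·covariance of Q and B, with a = 4, b = -4, c = -7.
= 752 + 80 + 1019.2 + (-224) + (-1372) + 336
= 591.2.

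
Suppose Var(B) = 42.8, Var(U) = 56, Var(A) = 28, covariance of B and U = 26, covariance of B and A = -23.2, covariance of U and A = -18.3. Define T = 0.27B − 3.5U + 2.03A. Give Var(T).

Var(T) = a²·Var(B) + b²·Var(U) + c²·Var(A) + 2ab·covariance of B and U + 2ac·covariance of B and A + 2bc·covariance of U and A, with a = 0.27, b = -3.5, c = 2.03.
= 3.12012 + 686 + 115.3852 + (-49.14) + (-25.43184) + 260.043
= 989.97648.

Var(T) = 989.97648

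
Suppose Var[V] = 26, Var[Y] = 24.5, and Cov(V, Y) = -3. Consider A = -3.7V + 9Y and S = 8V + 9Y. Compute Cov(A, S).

By bilinearity, Cov(A, S) = ac·Var[V] + bd·Var[Y] + (ad+bc)·Cov(V, Y), with a=-3.7, b=9, c=8, d=9.
ac·Var[V] = (-3.7)·8·26 = -769.6
bd·Var[Y] = 9·9·24.5 = 1984.5
(ad+bc)·Cov(V, Y) = (38.7)·(-3) = -116.1
Cov(A, S) = -769.6 + 1984.5 + (-116.1) = 1098.8.

Cov(A, S) = 1098.8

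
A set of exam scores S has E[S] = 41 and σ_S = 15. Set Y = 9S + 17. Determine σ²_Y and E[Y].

σ²_Y = 18225, E[Y] = 386

Y = 9S + 17 is linear with a = 9, b = 17.
σ²_S = 15² = 225.
σ²_Y = a²·σ²_S = 9²·225 = 18225 (the additive constant 17 does not affect variance).
E[Y] = a·E[S] + b = 9·41 + 17 = 386.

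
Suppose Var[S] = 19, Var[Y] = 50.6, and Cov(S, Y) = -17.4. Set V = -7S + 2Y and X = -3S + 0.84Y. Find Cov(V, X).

By bilinearity, Cov(V, X) = ac·Var[S] + bd·Var[Y] + (ad+bc)·Cov(S, Y), with a=-7, b=2, c=-3, d=0.84.
ac·Var[S] = (-7)·(-3)·19 = 399
bd·Var[Y] = 2·0.84·50.6 = 85.008
(ad+bc)·Cov(S, Y) = (-11.88)·(-17.4) = 206.712
Cov(V, X) = 399 + 85.008 + 206.712 = 690.72.

Cov(V, X) = 690.72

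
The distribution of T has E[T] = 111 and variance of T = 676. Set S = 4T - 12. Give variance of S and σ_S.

S = 4T - 12 is linear with a = 4, b = -12.
variance of S = a²·variance of T = 4²·676 = 10816 (the additive constant -12 does not affect variance).
σ_T = √676 = 26.
σ_S = |a|·σ_T = |4|·26 = 104.

variance of S = 10816, σ_S = 104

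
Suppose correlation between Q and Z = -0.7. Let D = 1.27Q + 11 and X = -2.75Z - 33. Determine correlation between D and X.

correlation between D and X = 0.7

Linear rescalings preserve |correlation|; the slopes 1.27 and -2.75 have opposite signs, so the correlation flips sign: correlation between D and X = −correlation between Q and Z = 0.7.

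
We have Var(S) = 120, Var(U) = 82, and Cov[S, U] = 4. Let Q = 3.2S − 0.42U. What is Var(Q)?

Var(Q) = 1232.5128

Var(Q) = a²·Var(S) + b²·Var(U) + 2ab·Cov[S, U] with a = 3.2, b = -0.42.
= 3.2²·120 + (-0.42)²·82 + 2·3.2·(-0.42)·4
= 1228.8 + 14.4648 + (-10.752) = 1232.5128.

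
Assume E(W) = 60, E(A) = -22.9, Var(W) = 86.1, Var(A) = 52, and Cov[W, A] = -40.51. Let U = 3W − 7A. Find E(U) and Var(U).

E(U) = 340.3, Var(U) = 5024.32

E(U) = 3·E(W) + (-7)·E(A) = 3·60 + (-7)·(-22.9) = 340.3.
Var(U) = a²·Var(W) + b²·Var(A) + 2ab·Cov[W, A] with a = 3, b = -7.
= 3²·86.1 + (-7)²·52 + 2·3·(-7)·(-40.51)
= 774.9 + 2548 + 1701.42 = 5024.32.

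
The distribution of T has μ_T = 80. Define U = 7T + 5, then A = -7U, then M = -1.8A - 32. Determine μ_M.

μ_M = 7087

μ_U = 7·80 + 5 = 565.
μ_A = (-7)·565 = -3955.
μ_M = (-1.8)·(-3955) + (-32) = 7087.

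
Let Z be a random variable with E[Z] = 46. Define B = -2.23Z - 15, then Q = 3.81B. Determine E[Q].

E[B] = (-2.23)·46 + (-15) = -117.58.
E[Q] = 3.81·(-117.58) = -447.9798.

E[Q] = -447.9798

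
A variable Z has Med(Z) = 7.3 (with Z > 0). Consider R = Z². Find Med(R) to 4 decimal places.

Z² is monotone on this domain, so Med(R) = square(7.3) = 53.29.

Med(R) = 53.29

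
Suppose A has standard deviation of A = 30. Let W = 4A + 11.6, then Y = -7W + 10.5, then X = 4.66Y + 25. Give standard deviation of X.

standard deviation of X = 3914.4

standard deviation of W = |4|·30 = 120.
standard deviation of Y = |-7|·120 = 840.
standard deviation of X = |4.66|·840 = 3914.4.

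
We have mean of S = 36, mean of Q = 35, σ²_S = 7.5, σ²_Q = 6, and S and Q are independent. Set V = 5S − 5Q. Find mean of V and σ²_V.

mean of V = 5, σ²_V = 337.5

mean of V = 5·mean of S + (-5)·mean of Q = 5·36 + (-5)·35 = 5.
σ²_V = a²·σ²_S + b²·σ²_Q + 2ab·Cov[S, Q] with a = 5, b = -5.
Independence gives Cov[S, Q] = 0.
= 5²·7.5 + (-5)²·6 + 2·5·(-5)·0
= 187.5 + 150 + 0 = 337.5.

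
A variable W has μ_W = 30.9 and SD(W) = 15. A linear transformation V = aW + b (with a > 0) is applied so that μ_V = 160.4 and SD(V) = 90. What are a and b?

a = 6, b = -25

SD(V) = a·SD(W) (a > 0), so a = 90/15 = 6.
μ_V = a·μ_W + b, so b = 160.4 − 6·30.9 = -25.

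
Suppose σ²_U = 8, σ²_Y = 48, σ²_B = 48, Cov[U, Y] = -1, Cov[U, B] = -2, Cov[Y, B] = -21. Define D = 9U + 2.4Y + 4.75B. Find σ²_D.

σ²_D = a²·σ²_U + b²·σ²_Y + c²·σ²_B + 2ab·Cov[U, Y] + 2ac·Cov[U, B] + 2bc·Cov[Y, B], with a = 9, b = 2.4, c = 4.75.
= 648 + 276.48 + 1083 + (-43.2) + (-171) + (-478.8)
= 1314.48.

σ²_D = 1314.48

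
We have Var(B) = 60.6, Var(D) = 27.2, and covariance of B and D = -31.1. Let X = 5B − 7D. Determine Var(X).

Var(X) = a²·Var(B) + b²·Var(D) + 2ab·covariance of B and D with a = 5, b = -7.
= 5²·60.6 + (-7)²·27.2 + 2·5·(-7)·(-31.1)
= 1515 + 1332.8 + 2177 = 5024.8.

Var(X) = 5024.8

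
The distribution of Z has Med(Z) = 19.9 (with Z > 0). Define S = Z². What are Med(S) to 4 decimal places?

Med(S) = 396.01

Z² is monotone on this domain, so Med(S) = square(19.9) = 396.01.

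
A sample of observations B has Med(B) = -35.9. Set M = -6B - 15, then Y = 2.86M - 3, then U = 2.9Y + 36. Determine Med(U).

Med(M) = (-6)·(-35.9) + (-15) = 200.4.
Med(Y) = 2.86·200.4 + (-3) = 570.144.
Med(U) = 2.9·570.144 + 36 = 1689.4176.

Med(U) = 1689.4176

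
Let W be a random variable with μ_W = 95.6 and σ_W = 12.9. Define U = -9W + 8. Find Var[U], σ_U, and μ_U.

Var[U] = 13479.21, σ_U = 116.1, μ_U = -852.4

U = -9W + 8 is linear with a = -9, b = 8.
Var[W] = 12.9² = 166.41.
Var[U] = a²·Var[W] = (-9)²·166.41 = 13479.21 (the additive constant 8 does not affect variance).
σ_U = |a|·σ_W = |-9|·12.9 = 116.1.
μ_U = a·μ_W + b = (-9)·95.6 + 8 = -852.4.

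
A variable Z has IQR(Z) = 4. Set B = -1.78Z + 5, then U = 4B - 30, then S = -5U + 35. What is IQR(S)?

IQR(B) = |-1.78|·4 = 7.12.
IQR(U) = |4|·7.12 = 28.48.
IQR(S) = |-5|·28.48 = 142.4.

IQR(S) = 142.4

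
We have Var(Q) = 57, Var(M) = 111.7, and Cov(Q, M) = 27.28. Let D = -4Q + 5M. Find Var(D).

Var(D) = a²·Var(Q) + b²·Var(M) + 2ab·Cov(Q, M) with a = -4, b = 5.
= (-4)²·57 + 5²·111.7 + 2·(-4)·5·27.28
= 912 + 2792.5 + (-1091.2) = 2613.3.

Var(D) = 2613.3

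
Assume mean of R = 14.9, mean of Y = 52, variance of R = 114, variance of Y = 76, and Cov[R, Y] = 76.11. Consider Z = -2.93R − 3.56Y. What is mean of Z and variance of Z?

mean of Z = (-2.93)·mean of R + (-3.56)·mean of Y = (-2.93)·14.9 + (-3.56)·52 = -228.777.
variance of Z = a²·variance of R + b²·variance of Y + 2ab·Cov[R, Y] with a = -2.93, b = -3.56.
= (-2.93)²·114 + (-3.56)²·76 + 2·(-2.93)·(-3.56)·76.11
= 978.6786 + 963.1936 + 1587.776376 = 3529.648576.

mean of Z = -228.777, variance of Z = 3529.648576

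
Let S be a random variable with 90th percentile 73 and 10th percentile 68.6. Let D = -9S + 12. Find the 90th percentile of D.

90th percentile of D = -605.4

Since a = -9 < 0 the transformation is decreasing, reversing order: the 90th percentile of D corresponds to the 10th percentile of S.
So P_{90}(D) = a·P_{10}(S) + b = (-9)·68.6 + 12 = -605.4.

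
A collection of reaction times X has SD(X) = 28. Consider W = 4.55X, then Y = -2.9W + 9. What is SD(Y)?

SD(Y) = 369.46

SD(W) = |4.55|·28 = 127.4.
SD(Y) = |-2.9|·127.4 = 369.46.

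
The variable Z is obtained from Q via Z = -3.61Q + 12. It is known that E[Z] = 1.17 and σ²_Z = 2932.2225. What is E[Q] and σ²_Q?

E[Q] = 3, σ²_Q = 225

From Z = -3.61Q + 12: E[Z] = a·E[Q] + b, so E[Q] = (E[Z] − b)/a = (1.17 − 12)/(-3.61) = 3.
σ²_Z = a²·σ²_Q, so σ²_Q = 2932.2225/(-3.61)² = 225.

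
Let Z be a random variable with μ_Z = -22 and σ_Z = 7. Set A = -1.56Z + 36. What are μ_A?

A = -1.56Z + 36 is linear with a = -1.56, b = 36.
μ_A = a·μ_Z + b = (-1.56)·(-22) + 36 = 70.32.

μ_A = 70.32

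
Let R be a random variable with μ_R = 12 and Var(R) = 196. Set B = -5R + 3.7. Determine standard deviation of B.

B = -5R + 3.7 is linear with a = -5, b = 3.7.
standard deviation of R = √196 = 14.
standard deviation of B = |a|·standard deviation of R = |-5|·14 = 70.

standard deviation of B = 70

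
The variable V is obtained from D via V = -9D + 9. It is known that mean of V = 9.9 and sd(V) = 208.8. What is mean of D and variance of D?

mean of D = -0.1, variance of D = 538.24

From V = -9D + 9: mean of V = a·mean of D + b, so mean of D = (mean of V − b)/a = (9.9 − 9)/(-9) = -0.1.
variance of V = 208.8² = 43597.44.
variance of V = a²·variance of D, so variance of D = 43597.44/(-9)² = 538.24.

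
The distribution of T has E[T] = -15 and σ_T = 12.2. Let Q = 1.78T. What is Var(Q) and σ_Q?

Q = 1.78T is linear with a = 1.78, b = 0.
Var(T) = 12.2² = 148.84.
Var(Q) = a²·Var(T) = 1.78²·148.84 = 471.584656.
σ_Q = |a|·σ_T = |1.78|·12.2 = 21.716.

Var(Q) = 471.584656, σ_Q = 21.716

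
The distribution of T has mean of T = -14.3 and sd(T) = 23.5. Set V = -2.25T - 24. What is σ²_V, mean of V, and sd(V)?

σ²_V = 2795.765625, mean of V = 8.175, sd(V) = 52.875

V = -2.25T - 24 is linear with a = -2.25, b = -24.
σ²_T = 23.5² = 552.25.
σ²_V = a²·σ²_T = (-2.25)²·552.25 = 2795.765625 (the additive constant -24 does not affect variance).
mean of V = a·mean of T + b = (-2.25)·(-14.3) + (-24) = 8.175.
sd(V) = |a|·sd(T) = |-2.25|·23.5 = 52.875.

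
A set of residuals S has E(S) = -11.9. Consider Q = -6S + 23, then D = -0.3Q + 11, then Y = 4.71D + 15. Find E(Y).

E(Y) = -66.5772

E(Q) = (-6)·(-11.9) + 23 = 94.4.
E(D) = (-0.3)·94.4 + 11 = -17.32.
E(Y) = 4.71·(-17.32) + 15 = -66.5772.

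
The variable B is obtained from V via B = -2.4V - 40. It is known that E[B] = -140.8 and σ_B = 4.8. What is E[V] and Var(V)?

E[V] = 42, Var(V) = 4

From B = -2.4V - 40: E[B] = a·E[V] + b, so E[V] = (E[B] − b)/a = (-140.8 − (-40))/(-2.4) = 42.
Var(B) = 4.8² = 23.04.
Var(B) = a²·Var(V), so Var(V) = 23.04/(-2.4)² = 4.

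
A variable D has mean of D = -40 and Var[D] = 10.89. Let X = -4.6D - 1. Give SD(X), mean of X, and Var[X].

X = -4.6D - 1 is linear with a = -4.6, b = -1.
SD(D) = √10.89 = 3.3.
SD(X) = |a|·SD(D) = |-4.6|·3.3 = 15.18.
mean of X = a·mean of D + b = (-4.6)·(-40) + (-1) = 183.
Var[X] = a²·Var[D] = (-4.6)²·10.89 = 230.4324 (the additive constant -1 does not affect variance).

SD(X) = 15.18, mean of X = 183, Var[X] = 230.4324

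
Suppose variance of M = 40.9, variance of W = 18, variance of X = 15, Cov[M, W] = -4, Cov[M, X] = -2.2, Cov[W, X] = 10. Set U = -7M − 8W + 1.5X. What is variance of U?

variance of U = 2548.05

variance of U = a²·variance of M + b²·variance of W + c²·variance of X + 2ab·Cov[M, W] + 2ac·Cov[M, X] + 2bc·Cov[W, X], with a = -7, b = -8, c = 1.5.
= 2004.1 + 1152 + 33.75 + (-448) + 46.2 + (-240)
= 2548.05.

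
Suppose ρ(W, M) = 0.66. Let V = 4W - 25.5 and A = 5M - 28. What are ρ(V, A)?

ρ(V, A) = 0.66

Linear rescalings preserve correlation up to sign; here the slopes 4 and 5 have the same sign, so ρ(V, A) = ρ(W, M) = 0.66.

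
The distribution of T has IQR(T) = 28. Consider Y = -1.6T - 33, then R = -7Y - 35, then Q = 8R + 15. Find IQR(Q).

IQR(Y) = |-1.6|·28 = 44.8.
IQR(R) = |-7|·44.8 = 313.6.
IQR(Q) = |8|·313.6 = 2508.8.

IQR(Q) = 2508.8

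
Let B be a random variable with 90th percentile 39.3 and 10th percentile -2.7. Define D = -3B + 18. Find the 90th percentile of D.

Since a = -3 < 0 the transformation is decreasing, reversing order: the 90th percentile of D corresponds to the 10th percentile of B.
So P_{90}(D) = a·P_{10}(B) + b = (-3)·(-2.7) + 18 = 26.1.

90th percentile of D = 26.1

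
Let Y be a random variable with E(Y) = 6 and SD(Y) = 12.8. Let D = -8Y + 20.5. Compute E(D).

D = -8Y + 20.5 is linear with a = -8, b = 20.5.
E(D) = a·E(Y) + b = (-8)·6 + 20.5 = -27.5.

E(D) = -27.5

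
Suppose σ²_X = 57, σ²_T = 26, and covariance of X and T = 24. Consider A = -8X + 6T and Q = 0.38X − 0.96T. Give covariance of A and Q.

covariance of A and Q = -84

By bilinearity, covariance of A and Q = ac·σ²_X + bd·σ²_T + (ad+bc)·covariance of X and T, with a=-8, b=6, c=0.38, d=-0.96.
ac·σ²_X = (-8)·0.38·57 = -173.28
bd·σ²_T = 6·(-0.96)·26 = -149.76
(ad+bc)·covariance of X and T = (9.96)·24 = 239.04
covariance of A and Q = -173.28 + (-149.76) + 239.04 = -84.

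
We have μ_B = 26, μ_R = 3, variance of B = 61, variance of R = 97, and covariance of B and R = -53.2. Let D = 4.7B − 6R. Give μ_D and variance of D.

μ_D = 4.7·μ_B + (-6)·μ_R = 4.7·26 + (-6)·3 = 104.2.
variance of D = a²·variance of B + b²·variance of R + 2ab·covariance of B and R with a = 4.7, b = -6.
= 4.7²·61 + (-6)²·97 + 2·4.7·(-6)·(-53.2)
= 1347.49 + 3492 + 3000.48 = 7839.97.

μ_D = 104.2, variance of D = 7839.97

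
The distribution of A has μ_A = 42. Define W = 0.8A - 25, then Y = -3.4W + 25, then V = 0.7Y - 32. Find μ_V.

μ_W = 0.8·42 + (-25) = 8.6.
μ_Y = (-3.4)·8.6 + 25 = -4.24.
μ_V = 0.7·(-4.24) + (-32) = -34.968.

μ_V = -34.968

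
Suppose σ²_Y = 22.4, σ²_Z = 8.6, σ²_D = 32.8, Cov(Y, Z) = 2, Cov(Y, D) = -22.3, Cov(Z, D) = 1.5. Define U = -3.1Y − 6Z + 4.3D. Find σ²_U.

σ²_U = 1722.854

σ²_U = a²·σ²_Y + b²·σ²_Z + c²·σ²_D + 2ab·Cov(Y, Z) + 2ac·Cov(Y, D) + 2bc·Cov(Z, D), with a = -3.1, b = -6, c = 4.3.
= 215.264 + 309.6 + 606.472 + 74.4 + 594.518 + (-77.4)
= 1722.854.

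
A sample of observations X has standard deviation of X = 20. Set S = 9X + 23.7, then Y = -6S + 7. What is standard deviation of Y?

standard deviation of Y = 1080

standard deviation of S = |9|·20 = 180.
standard deviation of Y = |-6|·180 = 1080.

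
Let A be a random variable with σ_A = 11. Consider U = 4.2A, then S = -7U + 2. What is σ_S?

σ_S = 323.4

σ_U = |4.2|·11 = 46.2.
σ_S = |-7|·46.2 = 323.4.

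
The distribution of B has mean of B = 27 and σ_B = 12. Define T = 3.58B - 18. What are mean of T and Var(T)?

T = 3.58B - 18 is linear with a = 3.58, b = -18.
mean of T = a·mean of B + b = 3.58·27 + (-18) = 78.66.
Var(B) = 12² = 144.
Var(T) = a²·Var(B) = 3.58²·144 = 1845.5616 (the additive constant -18 does not affect variance).

mean of T = 78.66, Var(T) = 1845.5616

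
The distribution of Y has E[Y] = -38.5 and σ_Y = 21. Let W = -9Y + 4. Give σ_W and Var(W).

σ_W = 189, Var(W) = 35721

W = -9Y + 4 is linear with a = -9, b = 4.
σ_W = |a|·σ_Y = |-9|·21 = 189.
Var(Y) = 21² = 441.
Var(W) = a²·Var(Y) = (-9)²·441 = 35721 (the additive constant 4 does not affect variance).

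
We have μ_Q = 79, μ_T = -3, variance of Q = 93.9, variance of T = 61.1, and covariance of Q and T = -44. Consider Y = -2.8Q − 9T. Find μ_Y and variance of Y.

μ_Y = (-2.8)·μ_Q + (-9)·μ_T = (-2.8)·79 + (-9)·(-3) = -194.2.
variance of Y = a²·variance of Q + b²·variance of T + 2ab·covariance of Q and T with a = -2.8, b = -9.
= (-2.8)²·93.9 + (-9)²·61.1 + 2·(-2.8)·(-9)·(-44)
= 736.176 + 4949.1 + (-2217.6) = 3467.676.

μ_Y = -194.2, variance of Y = 3467.676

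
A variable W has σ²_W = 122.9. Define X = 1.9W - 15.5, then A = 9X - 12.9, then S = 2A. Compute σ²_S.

σ²_S = 143748.756

σ²_X = 1.9²·122.9 = 443.669.
σ²_A = 9²·443.669 = 35937.189.
σ²_S = 2²·35937.189 = 143748.756.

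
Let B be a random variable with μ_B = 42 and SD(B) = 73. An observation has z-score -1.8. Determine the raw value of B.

B = -89.4

B = μ_B + z·SD(B) = 42 + (-1.8)·73 = -89.4.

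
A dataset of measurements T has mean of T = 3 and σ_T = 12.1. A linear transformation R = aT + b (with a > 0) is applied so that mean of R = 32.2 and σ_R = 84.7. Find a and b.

a = 7, b = 11.2

σ_R = a·σ_T (a > 0), so a = 84.7/12.1 = 7.
mean of R = a·mean of T + b, so b = 32.2 − 7·3 = 11.2.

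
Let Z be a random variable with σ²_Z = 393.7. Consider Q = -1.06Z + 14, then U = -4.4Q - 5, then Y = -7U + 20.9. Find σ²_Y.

σ²_Q = (-1.06)²·393.7 = 442.36132.
σ²_U = (-4.4)²·442.36132 = 8564.1151552.
σ²_Y = (-7)²·8564.1151552 = 419641.6426048.

σ²_Y = 419641.6426048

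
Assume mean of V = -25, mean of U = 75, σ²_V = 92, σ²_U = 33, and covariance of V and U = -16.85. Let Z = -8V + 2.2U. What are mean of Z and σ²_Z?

mean of Z = 365, σ²_Z = 6640.84

mean of Z = (-8)·mean of V + 2.2·mean of U = (-8)·(-25) + 2.2·75 = 365.
σ²_Z = a²·σ²_V + b²·σ²_U + 2ab·covariance of V and U with a = -8, b = 2.2.
= (-8)²·92 + 2.2²·33 + 2·(-8)·2.2·(-16.85)
= 5888 + 159.72 + 593.12 = 6640.84.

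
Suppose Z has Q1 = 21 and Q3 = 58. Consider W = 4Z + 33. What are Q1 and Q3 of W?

a = 4 > 0: Q1(W) = a·Q1(Z)+b = 117, Q3(W) = a·Q3(Z)+b = 265.

Q1(W) = 117, Q3(W) = 265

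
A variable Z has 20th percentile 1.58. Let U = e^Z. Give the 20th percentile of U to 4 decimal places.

20th percentile of U = 4.855

e^Z is increasing, so P_{20}(U) = g(P_{20}(Z)) ≈ 4.855.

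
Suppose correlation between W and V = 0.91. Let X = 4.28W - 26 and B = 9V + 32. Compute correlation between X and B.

Linear rescalings preserve correlation up to sign; here the slopes 4.28 and 9 have the same sign, so correlation between X and B = correlation between W and V = 0.91.

correlation between X and B = 0.91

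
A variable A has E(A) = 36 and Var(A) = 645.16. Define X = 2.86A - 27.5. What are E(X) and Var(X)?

X = 2.86A - 27.5 is linear with a = 2.86, b = -27.5.
E(X) = a·E(A) + b = 2.86·36 + (-27.5) = 75.46.
Var(X) = a²·Var(A) = 2.86²·645.16 = 5277.150736 (the additive constant -27.5 does not affect variance).

E(X) = 75.46, Var(X) = 5277.150736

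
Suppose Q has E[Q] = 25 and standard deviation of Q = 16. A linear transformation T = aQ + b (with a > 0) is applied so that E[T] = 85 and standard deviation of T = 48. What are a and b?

standard deviation of T = a·standard deviation of Q (a > 0), so a = 48/16 = 3.
E[T] = a·E[Q] + b, so b = 85 − 3·25 = 10.

a = 3, b = 10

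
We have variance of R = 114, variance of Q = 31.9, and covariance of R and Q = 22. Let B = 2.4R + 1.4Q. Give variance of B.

variance of B = 867.004

variance of B = a²·variance of R + b²·variance of Q + 2ab·covariance of R and Q with a = 2.4, b = 1.4.
= 2.4²·114 + 1.4²·31.9 + 2·2.4·1.4·22
= 656.64 + 62.524 + 147.84 = 867.004.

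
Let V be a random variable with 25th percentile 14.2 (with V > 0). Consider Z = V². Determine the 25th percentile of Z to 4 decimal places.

25th percentile of Z = 201.64

V² is increasing, so P_{25}(Z) = g(P_{25}(V)) = 201.64.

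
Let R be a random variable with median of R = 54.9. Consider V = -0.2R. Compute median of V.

A linear map preserves order up to sign, so median of V = a·median of R + b = (-0.2)·54.9 = -10.98.

median of V = -10.98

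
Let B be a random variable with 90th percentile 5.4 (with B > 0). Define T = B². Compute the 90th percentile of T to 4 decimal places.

B² is increasing, so P_{90}(T) = g(P_{90}(B)) = 29.16.

90th percentile of T = 29.16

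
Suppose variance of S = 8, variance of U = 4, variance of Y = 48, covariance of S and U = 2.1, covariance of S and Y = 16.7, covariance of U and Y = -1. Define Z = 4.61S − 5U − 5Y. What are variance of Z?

variance of Z = a²·variance of S + b²·variance of U + c²·variance of Y + 2ab·covariance of S and U + 2ac·covariance of S and Y + 2bc·covariance of U and Y, with a = 4.61, b = -5, c = -5.
= 170.0168 + 100 + 1200 + (-96.81) + (-769.87) + (-50)
= 553.3368.

variance of Z = 553.3368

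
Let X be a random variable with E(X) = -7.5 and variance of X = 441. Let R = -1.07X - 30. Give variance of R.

variance of R = 504.9009

R = -1.07X - 30 is linear with a = -1.07, b = -30.
variance of R = a²·variance of X = (-1.07)²·441 = 504.9009 (the additive constant -30 does not affect variance).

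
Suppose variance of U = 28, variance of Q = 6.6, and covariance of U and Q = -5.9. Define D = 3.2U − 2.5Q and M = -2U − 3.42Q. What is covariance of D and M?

covariance of D and M = -87.7004

By bilinearity, covariance of D and M = ac·variance of U + bd·variance of Q + (ad+bc)·covariance of U and Q, with a=3.2, b=-2.5, c=-2, d=-3.42.
ac·variance of U = 3.2·(-2)·28 = -179.2
bd·variance of Q = (-2.5)·(-3.42)·6.6 = 56.43
(ad+bc)·covariance of U and Q = (-5.944)·(-5.9) = 35.0696
covariance of D and M = -179.2 + 56.43 + 35.0696 = -87.7004.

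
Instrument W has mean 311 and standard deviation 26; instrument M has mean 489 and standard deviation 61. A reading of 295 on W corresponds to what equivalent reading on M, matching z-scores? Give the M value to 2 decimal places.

M = 451.46

z = (295 − 311)/26 ≈ -0.6154.
M = 489 + z·61 = 489 + (295 − 311)·61/26 ≈ 451.46.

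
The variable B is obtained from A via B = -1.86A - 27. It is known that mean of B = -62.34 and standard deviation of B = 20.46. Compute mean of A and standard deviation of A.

From B = -1.86A - 27: mean of B = a·mean of A + b, so mean of A = (mean of B − b)/a = (-62.34 − (-27))/(-1.86) = 19.
standard deviation of B = |a|·standard deviation of A, so standard deviation of A = 20.46/|-1.86| = 11.

mean of A = 19, standard deviation of A = 11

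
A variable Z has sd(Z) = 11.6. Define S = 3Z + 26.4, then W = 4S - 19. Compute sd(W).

sd(S) = |3|·11.6 = 34.8.
sd(W) = |4|·34.8 = 139.2.

sd(W) = 139.2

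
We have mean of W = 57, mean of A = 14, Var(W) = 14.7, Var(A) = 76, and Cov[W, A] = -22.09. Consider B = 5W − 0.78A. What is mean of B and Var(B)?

mean of B = 274.08, Var(B) = 586.0404

mean of B = 5·mean of W + (-0.78)·mean of A = 5·57 + (-0.78)·14 = 274.08.
Var(B) = a²·Var(W) + b²·Var(A) + 2ab·Cov[W, A] with a = 5, b = -0.78.
= 5²·14.7 + (-0.78)²·76 + 2·5·(-0.78)·(-22.09)
= 367.5 + 46.2384 + 172.302 = 586.0404.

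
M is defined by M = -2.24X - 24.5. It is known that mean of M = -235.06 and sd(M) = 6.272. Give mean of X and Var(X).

From M = -2.24X - 24.5: mean of M = a·mean of X + b, so mean of X = (mean of M − b)/a = (-235.06 − (-24.5))/(-2.24) = 94.
Var(M) = 6.272² = 39.337984.
Var(M) = a²·Var(X), so Var(X) = 39.337984/(-2.24)² = 7.84.

mean of X = 94, Var(X) = 7.84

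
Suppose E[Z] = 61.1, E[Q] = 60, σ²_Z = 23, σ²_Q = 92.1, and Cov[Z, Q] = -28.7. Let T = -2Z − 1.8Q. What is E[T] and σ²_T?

E[T] = (-2)·E[Z] + (-1.8)·E[Q] = (-2)·61.1 + (-1.8)·60 = -230.2.
σ²_T = a²·σ²_Z + b²·σ²_Q + 2ab·Cov[Z, Q] with a = -2, b = -1.8.
= (-2)²·23 + (-1.8)²·92.1 + 2·(-2)·(-1.8)·(-28.7)
= 92 + 298.404 + (-206.64) = 183.764.

E[T] = -230.2, σ²_T = 183.764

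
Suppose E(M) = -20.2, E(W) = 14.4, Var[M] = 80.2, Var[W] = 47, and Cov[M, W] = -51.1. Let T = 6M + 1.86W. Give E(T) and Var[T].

E(T) = 6·E(M) + 1.86·E(W) = 6·(-20.2) + 1.86·14.4 = -94.416.
Var[T] = a²·Var[M] + b²·Var[W] + 2ab·Cov[M, W] with a = 6, b = 1.86.
= 6²·80.2 + 1.86²·47 + 2·6·1.86·(-51.1)
= 2887.2 + 162.6012 + (-1140.552) = 1909.2492.

E(T) = -94.416, Var[T] = 1909.2492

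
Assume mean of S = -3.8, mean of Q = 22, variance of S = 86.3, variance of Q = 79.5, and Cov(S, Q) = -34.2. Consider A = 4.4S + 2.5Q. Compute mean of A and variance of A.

mean of A = 38.28, variance of A = 1415.243

mean of A = 4.4·mean of S + 2.5·mean of Q = 4.4·(-3.8) + 2.5·22 = 38.28.
variance of A = a²·variance of S + b²·variance of Q + 2ab·Cov(S, Q) with a = 4.4, b = 2.5.
= 4.4²·86.3 + 2.5²·79.5 + 2·4.4·2.5·(-34.2)
= 1670.768 + 496.875 + (-752.4) = 1415.243.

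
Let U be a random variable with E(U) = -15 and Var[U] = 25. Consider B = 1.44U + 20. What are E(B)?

E(B) = -1.6

B = 1.44U + 20 is linear with a = 1.44, b = 20.
E(B) = a·E(U) + b = 1.44·(-15) + 20 = -1.6.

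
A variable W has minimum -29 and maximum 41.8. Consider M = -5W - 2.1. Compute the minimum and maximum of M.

a = -5 < 0, so order reverses: min(M) = a·max(W)+b = (-5)·41.8 + (-2.1) = -211.1; max(M) = a·min(W)+b = (-5)·(-29) + (-2.1) = 142.9.

min(M) = -211.1, max(M) = 142.9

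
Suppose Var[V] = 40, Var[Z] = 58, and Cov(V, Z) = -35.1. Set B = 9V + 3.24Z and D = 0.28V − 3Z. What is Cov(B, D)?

By bilinearity, Cov(B, D) = ac·Var[V] + bd·Var[Z] + (ad+bc)·Cov(V, Z), with a=9, b=3.24, c=0.28, d=-3.
ac·Var[V] = 9·0.28·40 = 100.8
bd·Var[Z] = 3.24·(-3)·58 = -563.76
(ad+bc)·Cov(V, Z) = (-26.0928)·(-35.1) = 915.85728
Cov(B, D) = 100.8 + (-563.76) + 915.85728 = 452.89728.

Cov(B, D) = 452.89728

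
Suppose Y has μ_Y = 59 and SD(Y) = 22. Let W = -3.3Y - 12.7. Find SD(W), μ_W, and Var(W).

SD(W) = 72.6, μ_W = -207.4, Var(W) = 5270.76

W = -3.3Y - 12.7 is linear with a = -3.3, b = -12.7.
SD(W) = |a|·SD(Y) = |-3.3|·22 = 72.6.
μ_W = a·μ_Y + b = (-3.3)·59 + (-12.7) = -207.4.
Var(Y) = 22² = 484.
Var(W) = a²·Var(Y) = (-3.3)²·484 = 5270.76 (the additive constant -12.7 does not affect variance).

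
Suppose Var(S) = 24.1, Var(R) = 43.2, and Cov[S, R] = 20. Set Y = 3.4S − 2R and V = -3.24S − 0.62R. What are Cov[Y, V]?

By bilinearity, Cov[Y, V] = ac·Var(S) + bd·Var(R) + (ad+bc)·Cov[S, R], with a=3.4, b=-2, c=-3.24, d=-0.62.
ac·Var(S) = 3.4·(-3.24)·24.1 = -265.4856
bd·Var(R) = (-2)·(-0.62)·43.2 = 53.568
(ad+bc)·Cov[S, R] = (4.372)·20 = 87.44
Cov[Y, V] = -265.4856 + 53.568 + 87.44 = -124.4776.

Cov[Y, V] = -124.4776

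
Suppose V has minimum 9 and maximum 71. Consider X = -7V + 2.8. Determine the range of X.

Range(X) = 434

Range of V = 71 − 9 = 62.
Range(X) = |a|·Range(V) = |-7|·62 = 434.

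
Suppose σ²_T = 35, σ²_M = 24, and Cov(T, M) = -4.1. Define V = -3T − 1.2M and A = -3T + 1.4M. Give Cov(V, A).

By bilinearity, Cov(V, A) = ac·σ²_T + bd·σ²_M + (ad+bc)·Cov(T, M), with a=-3, b=-1.2, c=-3, d=1.4.
ac·σ²_T = (-3)·(-3)·35 = 315
bd·σ²_M = (-1.2)·1.4·24 = -40.32
(ad+bc)·Cov(T, M) = (-0.6)·(-4.1) = 2.46
Cov(V, A) = 315 + (-40.32) + 2.46 = 277.14.

Cov(V, A) = 277.14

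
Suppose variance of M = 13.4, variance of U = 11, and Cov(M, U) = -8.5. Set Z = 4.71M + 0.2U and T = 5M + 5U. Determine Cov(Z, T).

By bilinearity, Cov(Z, T) = ac·variance of M + bd·variance of U + (ad+bc)·Cov(M, U), with a=4.71, b=0.2, c=5, d=5.
ac·variance of M = 4.71·5·13.4 = 315.57
bd·variance of U = 0.2·5·11 = 11
(ad+bc)·Cov(M, U) = (24.55)·(-8.5) = -208.675
Cov(Z, T) = 315.57 + 11 + (-208.675) = 117.895.

Cov(Z, T) = 117.895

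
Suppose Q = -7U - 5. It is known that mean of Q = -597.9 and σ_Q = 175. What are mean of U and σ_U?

From Q = -7U - 5: mean of Q = a·mean of U + b, so mean of U = (mean of Q − b)/a = (-597.9 − (-5))/(-7) = 84.7.
σ_Q = |a|·σ_U, so σ_U = 175/|-7| = 25.

mean of U = 84.7, σ_U = 25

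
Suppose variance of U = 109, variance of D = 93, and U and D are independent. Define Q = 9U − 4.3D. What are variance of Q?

variance of Q = a²·variance of U + b²·variance of D + 2ab·covariance of U and D with a = 9, b = -4.3.
Independence gives covariance of U and D = 0.
= 9²·109 + (-4.3)²·93 + 2·9·(-4.3)·0
= 8829 + 1719.57 + 0 = 10548.57.

variance of Q = 10548.57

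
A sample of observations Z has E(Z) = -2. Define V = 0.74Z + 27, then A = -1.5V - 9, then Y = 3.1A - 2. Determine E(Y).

E(Y) = -148.568

E(V) = 0.74·(-2) + 27 = 25.52.
E(A) = (-1.5)·25.52 + (-9) = -47.28.
E(Y) = 3.1·(-47.28) + (-2) = -148.568.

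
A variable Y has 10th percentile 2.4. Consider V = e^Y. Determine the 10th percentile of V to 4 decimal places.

10th percentile of V = 11.0232

e^Y is increasing, so P_{10}(V) = g(P_{10}(Y)) ≈ 11.0232.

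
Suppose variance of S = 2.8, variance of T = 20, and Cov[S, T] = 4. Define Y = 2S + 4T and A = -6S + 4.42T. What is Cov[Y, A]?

Cov[Y, A] = 259.36

By bilinearity, Cov[Y, A] = ac·variance of S + bd·variance of T + (ad+bc)·Cov[S, T], with a=2, b=4, c=-6, d=4.42.
ac·variance of S = 2·(-6)·2.8 = -33.6
bd·variance of T = 4·4.42·20 = 353.6
(ad+bc)·Cov[S, T] = (-15.16)·4 = -60.64
Cov[Y, A] = -33.6 + 353.6 + (-60.64) = 259.36.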